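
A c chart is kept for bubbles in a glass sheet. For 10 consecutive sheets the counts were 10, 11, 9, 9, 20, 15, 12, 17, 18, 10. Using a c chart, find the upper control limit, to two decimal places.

23.96

c̄ = (10 + 11 + 9 + 9 + 20 + 15 + 12 + 17 + 18 + 10) / 10 = 131 / 10 = 13.1000
UCL = c̄ + 3√c̄ = 13.1000 + 3 × √13.1000 = 13.1000 + 3 × 3.6194 = 23.9582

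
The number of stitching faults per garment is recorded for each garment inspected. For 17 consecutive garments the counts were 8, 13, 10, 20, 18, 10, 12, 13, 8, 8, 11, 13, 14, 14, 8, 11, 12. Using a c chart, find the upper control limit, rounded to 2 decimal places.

22.31

c̄ = (8 + 13 + 10 + 20 + 18 + 10 + 12 + 13 + 8 + 8 + 11 + 13 + 14 + 14 + 8 + 11 + 12) / 17 = 203 / 17 = 11.9412
UCL = c̄ + 3√c̄ = 11.9412 + 3 × √11.9412 = 11.9412 + 3 × 3.4556 = 22.3080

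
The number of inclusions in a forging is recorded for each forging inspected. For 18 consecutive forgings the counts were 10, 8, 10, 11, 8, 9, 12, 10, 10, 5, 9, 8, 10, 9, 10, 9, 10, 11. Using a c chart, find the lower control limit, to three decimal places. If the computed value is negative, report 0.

0.197

c̄ = (10 + 8 + 10 + 11 + 8 + 9 + 12 + 10 + 10 + 5 + 9 + 8 + 10 + 9 + 10 + 9 + 10 + 11) / 18 = 169 / 18 = 9.3889
LCL = c̄ − 3√c̄ = 9.3889 − 3 × 3.0641 = 0.1965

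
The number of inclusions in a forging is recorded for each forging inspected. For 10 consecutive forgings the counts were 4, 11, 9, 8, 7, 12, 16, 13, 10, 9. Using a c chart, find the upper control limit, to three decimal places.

c̄ = (4 + 11 + 9 + 8 + 7 + 12 + 16 + 13 + 10 + 9) / 10 = 99 / 10 = 9.9000
UCL = c̄ + 3√c̄ = 9.9000 + 3 × √9.9000 = 9.9000 + 3 × 3.1464 = 19.3393

19.339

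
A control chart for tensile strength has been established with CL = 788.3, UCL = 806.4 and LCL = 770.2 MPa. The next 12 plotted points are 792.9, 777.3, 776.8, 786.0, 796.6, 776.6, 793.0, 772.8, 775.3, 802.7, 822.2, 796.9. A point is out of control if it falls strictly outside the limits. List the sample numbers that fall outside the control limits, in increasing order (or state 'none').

Compare each point to [770.2, 806.4]: sample 11 = 822.2 > UCL.

11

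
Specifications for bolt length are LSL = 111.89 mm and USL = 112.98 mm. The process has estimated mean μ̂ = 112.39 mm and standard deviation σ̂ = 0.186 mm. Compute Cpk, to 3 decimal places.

Cpu = (USL − μ̂) / (3σ̂) = (112.98 − 112.39) / (3 × 0.186) = 1.0573; Cpl = (μ̂ − LSL) / (3σ̂) = (112.39 − 111.89) / (3 × 0.186) = 0.8961; Cpk = min(Cpu, Cpl) = 0.8961

0.896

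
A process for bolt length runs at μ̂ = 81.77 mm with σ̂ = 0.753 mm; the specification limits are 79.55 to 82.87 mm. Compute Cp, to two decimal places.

Cp = (USL − LSL) / (6σ̂) = (82.87 − 79.55) / (6 × 0.753) = 3.3200 / 4.5180 = 0.7348

0.73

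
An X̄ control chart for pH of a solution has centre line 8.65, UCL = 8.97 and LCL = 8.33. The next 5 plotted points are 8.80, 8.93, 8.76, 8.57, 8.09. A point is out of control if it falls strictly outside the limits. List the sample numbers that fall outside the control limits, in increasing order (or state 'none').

Compare each point to [8.33, 8.97]: sample 5 = 8.09 < LCL.

5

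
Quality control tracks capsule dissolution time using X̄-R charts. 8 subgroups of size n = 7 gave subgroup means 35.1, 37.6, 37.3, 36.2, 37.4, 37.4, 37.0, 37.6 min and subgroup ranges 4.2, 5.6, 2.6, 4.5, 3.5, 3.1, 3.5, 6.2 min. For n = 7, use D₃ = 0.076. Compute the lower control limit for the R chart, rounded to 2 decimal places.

R̄ = (4.2 + 5.6 + 2.6 + 4.5 + 3.5 + 3.1 + 3.5 + 6.2) / 8 = 33.2000 / 8 = 4.1500
LCL_R = D₃·R̄ = 0.076 × 4.1500 = 0.3154

0.32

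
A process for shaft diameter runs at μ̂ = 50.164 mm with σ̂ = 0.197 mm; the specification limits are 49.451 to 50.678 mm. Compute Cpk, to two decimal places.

Cpu = (USL − μ̂) / (3σ̂) = (50.678 − 50.164) / (3 × 0.197) = 0.8697; Cpl = (μ̂ − LSL) / (3σ̂) = (50.164 − 49.451) / (3 × 0.197) = 1.2064; Cpk = min(Cpu, Cpl) = 0.8697

0.87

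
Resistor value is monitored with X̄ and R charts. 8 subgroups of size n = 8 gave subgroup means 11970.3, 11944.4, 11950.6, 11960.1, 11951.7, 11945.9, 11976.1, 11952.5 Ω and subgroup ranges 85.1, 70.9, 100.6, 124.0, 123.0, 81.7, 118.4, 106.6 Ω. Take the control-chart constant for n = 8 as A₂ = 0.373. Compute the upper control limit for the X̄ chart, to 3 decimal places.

X̄̄ = (11970.3 + 11944.4 + 11950.6 + 11960.1 + 11951.7 + 11945.9 + 11976.1 + 11952.5) / 8 = 95651.6000 / 8 = 11956.4500
R̄ = (85.1 + 70.9 + 100.6 + 124.0 + 123.0 + 81.7 + 118.4 + 106.6) / 8 = 810.3000 / 8 = 101.2875
UCL = X̄̄ + A₂·R̄ = 11956.4500 + 0.373 × 101.2875 = 11994.2302

11994.230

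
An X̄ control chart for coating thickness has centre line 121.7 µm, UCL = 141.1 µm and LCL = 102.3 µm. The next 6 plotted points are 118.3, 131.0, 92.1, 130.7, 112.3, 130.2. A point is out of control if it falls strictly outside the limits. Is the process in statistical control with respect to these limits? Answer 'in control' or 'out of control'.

out of control

Compare each point to [102.3, 141.1]: sample 3 = 92.1 < LCL.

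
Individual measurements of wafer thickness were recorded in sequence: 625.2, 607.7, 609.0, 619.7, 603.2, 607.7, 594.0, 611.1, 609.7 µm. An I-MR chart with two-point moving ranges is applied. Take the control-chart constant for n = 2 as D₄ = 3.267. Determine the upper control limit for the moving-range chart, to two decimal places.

33.77

Moving ranges: 17.5, 1.3, 10.7, 16.5, 4.5, 13.7, 17.1, 1.4; M̄R̄ = 82.7000 / 8 = 10.3375
UCL_MR = D₄·M̄R̄ = 3.267 × 10.3375 = 33.7726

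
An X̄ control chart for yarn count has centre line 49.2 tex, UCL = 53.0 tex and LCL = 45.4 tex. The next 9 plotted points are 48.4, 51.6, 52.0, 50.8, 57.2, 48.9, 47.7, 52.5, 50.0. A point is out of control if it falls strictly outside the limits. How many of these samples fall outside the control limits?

Compare each point to [45.4, 53.0]: sample 5 = 57.2 > UCL.

1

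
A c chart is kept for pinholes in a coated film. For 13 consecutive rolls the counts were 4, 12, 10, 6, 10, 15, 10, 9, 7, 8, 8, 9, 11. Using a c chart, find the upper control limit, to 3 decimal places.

18.230

c̄ = (4 + 12 + 10 + 6 + 10 + 15 + 10 + 9 + 7 + 8 + 8 + 9 + 11) / 13 = 119 / 13 = 9.1538
UCL = c̄ + 3√c̄ = 9.1538 + 3 × √9.1538 = 9.1538 + 3 × 3.0255 = 18.2304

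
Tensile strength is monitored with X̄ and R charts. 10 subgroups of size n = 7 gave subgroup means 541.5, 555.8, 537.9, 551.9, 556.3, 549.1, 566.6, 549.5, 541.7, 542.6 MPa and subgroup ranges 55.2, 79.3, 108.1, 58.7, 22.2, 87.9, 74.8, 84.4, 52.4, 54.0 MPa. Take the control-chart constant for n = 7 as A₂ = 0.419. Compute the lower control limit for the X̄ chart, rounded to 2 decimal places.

520.92

X̄̄ = (541.5 + 555.8 + 537.9 + 551.9 + 556.3 + 549.1 + 566.6 + 549.5 + 541.7 + 542.6) / 10 = 5492.9000 / 10 = 549.2900
R̄ = (55.2 + 79.3 + 108.1 + 58.7 + 22.2 + 87.9 + 74.8 + 84.4 + 52.4 + 54.0) / 10 = 677.0000 / 10 = 67.7000
LCL = X̄̄ − A₂·R̄ = 549.2900 − 0.419 × 67.7000 = 520.9237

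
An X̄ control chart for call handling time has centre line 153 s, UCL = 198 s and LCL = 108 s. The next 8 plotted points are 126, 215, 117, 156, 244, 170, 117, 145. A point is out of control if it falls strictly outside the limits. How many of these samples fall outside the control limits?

Compare each point to [108, 198]: sample 2 = 215 > UCL; sample 5 = 244 > UCL.

2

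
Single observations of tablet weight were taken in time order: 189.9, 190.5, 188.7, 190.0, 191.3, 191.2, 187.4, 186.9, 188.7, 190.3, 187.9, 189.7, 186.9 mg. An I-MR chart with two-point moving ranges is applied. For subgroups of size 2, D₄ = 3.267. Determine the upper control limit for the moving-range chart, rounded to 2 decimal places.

Moving ranges: 0.6, 1.8, 1.3, 1.3, 0.1, 3.8, 0.5, 1.8, 1.6, 2.4, 1.8, 2.8; M̄R̄ = 19.8000 / 12 = 1.6500
UCL_MR = D₄·M̄R̄ = 3.267 × 1.6500 = 5.3906

5.39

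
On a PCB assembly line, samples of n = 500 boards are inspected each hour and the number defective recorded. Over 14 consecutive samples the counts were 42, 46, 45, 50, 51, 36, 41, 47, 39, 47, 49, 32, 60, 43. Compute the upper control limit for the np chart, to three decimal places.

64.027

p̄ = Σdᵢ / (k·n) = 628 / (14 × 500) = 0.08971
UCL = np̄ + 3·√(np̄(1−p̄)) = 44.8571 + 3 × √(44.8571×0.91029) = 44.8571 + 3 × 6.3901 = 64.0273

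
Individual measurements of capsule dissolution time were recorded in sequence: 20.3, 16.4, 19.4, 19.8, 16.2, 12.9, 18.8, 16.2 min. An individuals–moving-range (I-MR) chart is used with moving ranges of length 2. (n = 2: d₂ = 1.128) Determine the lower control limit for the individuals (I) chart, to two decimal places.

8.88

X̄ = (20.3 + 16.4 + 19.4 + 19.8 + 16.2 + 12.9 + 18.8 + 16.2) / 8 = 17.5000
Moving ranges: 3.9, 3.0, 0.4, 3.6, 3.3, 5.9, 2.6; M̄R̄ = 22.7000 / 7 = 3.2429
LCL = X̄ − 3·M̄R̄/d₂ = 17.5000 − 3 × 3.2429 / 1.128 = 8.8754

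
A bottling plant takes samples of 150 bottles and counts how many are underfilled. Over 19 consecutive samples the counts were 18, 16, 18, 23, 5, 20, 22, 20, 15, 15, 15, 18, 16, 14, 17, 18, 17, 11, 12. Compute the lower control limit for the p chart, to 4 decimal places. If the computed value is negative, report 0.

p̄ = Σdᵢ / (k·n) = 310 / (19 × 150) = 0.10877
LCL = p̄ − 3·√(p̄(1−p̄)/n) = 0.10877 − 3 × 0.02542 = 0.03251

0.0325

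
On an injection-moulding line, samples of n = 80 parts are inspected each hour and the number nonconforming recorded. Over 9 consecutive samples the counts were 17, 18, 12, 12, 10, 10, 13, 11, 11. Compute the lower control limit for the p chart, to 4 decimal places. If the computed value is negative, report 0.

p̄ = Σdᵢ / (k·n) = 114 / (9 × 80) = 0.15833
LCL = p̄ − 3·√(p̄(1−p̄)/n) = 0.15833 − 3 × 0.04081 = 0.03589

0.0359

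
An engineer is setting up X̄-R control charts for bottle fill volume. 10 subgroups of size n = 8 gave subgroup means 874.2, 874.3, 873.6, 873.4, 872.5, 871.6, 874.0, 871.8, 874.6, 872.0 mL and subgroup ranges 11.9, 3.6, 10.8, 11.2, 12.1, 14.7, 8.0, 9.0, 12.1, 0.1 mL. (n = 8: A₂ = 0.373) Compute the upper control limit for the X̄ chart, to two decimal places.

X̄̄ = (874.2 + 874.3 + 873.6 + 873.4 + 872.5 + 871.6 + 874.0 + 871.8 + 874.6 + 872.0) / 10 = 8732.0000 / 10 = 873.2000
R̄ = (11.9 + 3.6 + 10.8 + 11.2 + 12.1 + 14.7 + 8.0 + 9.0 + 12.1 + 0.1) / 10 = 93.5000 / 10 = 9.3500
UCL = X̄̄ + A₂·R̄ = 873.2000 + 0.373 × 9.3500 = 876.6876

876.69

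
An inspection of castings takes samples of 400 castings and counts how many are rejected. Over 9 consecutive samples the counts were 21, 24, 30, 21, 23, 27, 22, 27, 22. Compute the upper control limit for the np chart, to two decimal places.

p̄ = Σdᵢ / (k·n) = 217 / (9 × 400) = 0.06028
UCL = np̄ + 3·√(np̄(1−p̄)) = 24.1111 + 3 × √(24.1111×0.93972) = 24.1111 + 3 × 4.7600 = 38.3912

38.39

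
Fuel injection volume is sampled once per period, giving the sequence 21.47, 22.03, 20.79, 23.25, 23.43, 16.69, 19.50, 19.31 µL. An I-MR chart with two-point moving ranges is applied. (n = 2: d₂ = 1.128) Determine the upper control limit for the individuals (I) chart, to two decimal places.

26.20

X̄ = (21.47 + 22.03 + 20.79 + 23.25 + 23.43 + 16.69 + 19.50 + 19.31) / 8 = 20.8087
Moving ranges: 0.56, 1.24, 2.46, 0.18, 6.74, 2.81, 0.19; M̄R̄ = 14.1800 / 7 = 2.0257
UCL = X̄ + 3·M̄R̄/d₂ = 20.8087 + 3 × 2.0257 / 1.128 = 26.1963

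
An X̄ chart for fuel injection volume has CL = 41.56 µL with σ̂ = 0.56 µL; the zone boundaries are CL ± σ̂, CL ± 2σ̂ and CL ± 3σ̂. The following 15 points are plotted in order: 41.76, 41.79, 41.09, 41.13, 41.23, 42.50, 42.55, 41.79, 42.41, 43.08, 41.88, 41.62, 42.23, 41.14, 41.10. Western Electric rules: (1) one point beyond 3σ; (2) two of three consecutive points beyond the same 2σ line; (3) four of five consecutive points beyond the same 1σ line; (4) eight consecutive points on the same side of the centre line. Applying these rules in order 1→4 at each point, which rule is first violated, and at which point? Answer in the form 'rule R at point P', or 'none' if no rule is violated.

Zone of each point (C = within 1σ̂, B = 1σ̂–2σ̂, A = 2σ̂–3σ̂, * = beyond 3σ̂; sign = side of CL): 1:+C, 2:+C, 3:-C, 4:-C, 5:-C, 6:+B, 7:+B, 8:+C, 9:+B, 10:+A, 11:+C, 12:+C, 13:+B, 14:-C, 15:-C
Rule 3 (four of five consecutive points beyond the same 1σ limit) is satisfied at point 10.

rule 3 at point 10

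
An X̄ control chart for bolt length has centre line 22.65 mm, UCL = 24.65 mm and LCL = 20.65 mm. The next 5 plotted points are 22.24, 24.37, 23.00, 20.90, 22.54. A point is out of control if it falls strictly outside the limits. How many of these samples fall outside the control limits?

All 5 points lie within [20.65, 24.65].

0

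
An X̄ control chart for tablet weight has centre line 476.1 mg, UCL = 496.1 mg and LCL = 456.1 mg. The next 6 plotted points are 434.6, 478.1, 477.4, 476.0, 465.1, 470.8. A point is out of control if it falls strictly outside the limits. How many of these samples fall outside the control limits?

1

Compare each point to [456.1, 496.1]: sample 1 = 434.6 < LCL.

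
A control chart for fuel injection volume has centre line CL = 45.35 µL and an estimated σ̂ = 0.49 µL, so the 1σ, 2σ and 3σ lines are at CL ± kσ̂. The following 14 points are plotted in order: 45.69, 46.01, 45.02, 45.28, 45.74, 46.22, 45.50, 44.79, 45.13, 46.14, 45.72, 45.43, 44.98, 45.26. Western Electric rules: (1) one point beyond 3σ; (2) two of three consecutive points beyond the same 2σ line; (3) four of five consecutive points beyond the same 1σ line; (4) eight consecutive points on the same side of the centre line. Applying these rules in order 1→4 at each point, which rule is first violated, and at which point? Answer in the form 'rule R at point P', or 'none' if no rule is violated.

Zone of each point (C = within 1σ̂, B = 1σ̂–2σ̂, A = 2σ̂–3σ̂, * = beyond 3σ̂; sign = side of CL): 1:+C, 2:+B, 3:-C, 4:-C, 5:+C, 6:+B, 7:+C, 8:-B, 9:-C, 10:+B, 11:+C, 12:+C, 13:-C, 14:-C
No rule fires across all 14 points.

none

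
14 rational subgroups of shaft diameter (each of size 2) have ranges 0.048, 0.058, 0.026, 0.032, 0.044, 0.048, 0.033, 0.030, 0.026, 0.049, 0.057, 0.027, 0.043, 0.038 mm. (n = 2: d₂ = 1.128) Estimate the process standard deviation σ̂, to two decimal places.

0.04

R̄ = (0.048 + 0.058 + 0.026 + 0.032 + 0.044 + 0.048 + 0.033 + 0.030 + 0.026 + 0.049 + 0.057 + 0.027 + 0.043 + 0.038) / 14 = 0.0399
σ̂ = R̄ / d₂ = 0.0399 / 1.128 = 0.0354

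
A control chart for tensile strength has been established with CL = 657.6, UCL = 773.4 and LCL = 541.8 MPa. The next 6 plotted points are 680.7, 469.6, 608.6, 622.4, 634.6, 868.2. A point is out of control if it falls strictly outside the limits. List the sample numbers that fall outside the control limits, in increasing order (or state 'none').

2, 6

Compare each point to [541.8, 773.4]: sample 2 = 469.6 < LCL; sample 6 = 868.2 > UCL.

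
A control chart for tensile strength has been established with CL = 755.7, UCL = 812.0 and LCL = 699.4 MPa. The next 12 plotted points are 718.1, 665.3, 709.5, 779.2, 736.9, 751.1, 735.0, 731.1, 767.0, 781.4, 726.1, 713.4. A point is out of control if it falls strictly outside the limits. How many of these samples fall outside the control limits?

Compare each point to [699.4, 812.0]: sample 2 = 665.3 < LCL.

1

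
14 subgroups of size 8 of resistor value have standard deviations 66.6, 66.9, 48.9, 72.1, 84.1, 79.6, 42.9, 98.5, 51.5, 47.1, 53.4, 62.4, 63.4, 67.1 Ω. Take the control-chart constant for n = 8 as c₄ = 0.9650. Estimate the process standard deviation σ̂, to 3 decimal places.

66.950

s̄ = (66.6 + 66.9 + 48.9 + 72.1 + 84.1 + 79.6 + 42.9 + 98.5 + 51.5 + 47.1 + 53.4 + 62.4 + 63.4 + 67.1) / 14 = 64.6071
σ̂ = s̄ / c₄ = 64.6071 / 0.9650 = 66.9504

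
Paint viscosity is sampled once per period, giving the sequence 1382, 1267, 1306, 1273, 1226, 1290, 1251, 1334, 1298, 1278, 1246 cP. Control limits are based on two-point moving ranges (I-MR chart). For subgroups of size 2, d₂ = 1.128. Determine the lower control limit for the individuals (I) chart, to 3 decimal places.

1151.348

X̄ = (1382 + 1267 + 1306 + 1273 + 1226 + 1290 + 1251 + 1334 + 1298 + 1278 + 1246) / 11 = 1286.4545
Moving ranges: 115, 39, 33, 47, 64, 39, 83, 36, 20, 32; M̄R̄ = 508.0000 / 10 = 50.8000
LCL = X̄ − 3·M̄R̄/d₂ = 1286.4545 − 3 × 50.8000 / 1.128 = 1151.3482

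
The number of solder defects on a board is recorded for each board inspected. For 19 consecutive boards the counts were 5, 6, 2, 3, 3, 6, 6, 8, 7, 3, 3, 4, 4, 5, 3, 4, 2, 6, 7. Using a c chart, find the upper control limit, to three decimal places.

c̄ = (5 + 6 + 2 + 3 + 3 + 6 + 6 + 8 + 7 + 3 + 3 + 4 + 4 + 5 + 3 + 4 + 2 + 6 + 7) / 19 = 87 / 19 = 4.5789
UCL = c̄ + 3√c̄ = 4.5789 + 3 × √4.5789 = 4.5789 + 3 × 2.1398 = 10.9985

10.998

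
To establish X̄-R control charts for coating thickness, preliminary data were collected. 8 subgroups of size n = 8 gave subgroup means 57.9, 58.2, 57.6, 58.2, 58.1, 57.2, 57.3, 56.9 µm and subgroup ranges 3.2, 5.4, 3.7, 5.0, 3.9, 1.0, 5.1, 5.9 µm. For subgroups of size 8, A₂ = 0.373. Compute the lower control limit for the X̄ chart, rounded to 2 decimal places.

56.13

X̄̄ = (57.9 + 58.2 + 57.6 + 58.2 + 58.1 + 57.2 + 57.3 + 56.9) / 8 = 461.4000 / 8 = 57.6750
R̄ = (3.2 + 5.4 + 3.7 + 5.0 + 3.9 + 1.0 + 5.1 + 5.9) / 8 = 33.2000 / 8 = 4.1500
LCL = X̄̄ − A₂·R̄ = 57.6750 − 0.373 × 4.1500 = 56.1270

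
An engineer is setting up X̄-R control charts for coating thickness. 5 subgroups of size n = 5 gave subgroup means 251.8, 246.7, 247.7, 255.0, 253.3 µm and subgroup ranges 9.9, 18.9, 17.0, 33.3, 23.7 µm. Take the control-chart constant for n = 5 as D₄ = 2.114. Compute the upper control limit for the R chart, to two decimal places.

43.46

R̄ = (9.9 + 18.9 + 17.0 + 33.3 + 23.7) / 5 = 102.8000 / 5 = 20.5600
UCL_R = D₄·R̄ = 2.114 × 20.5600 = 43.4638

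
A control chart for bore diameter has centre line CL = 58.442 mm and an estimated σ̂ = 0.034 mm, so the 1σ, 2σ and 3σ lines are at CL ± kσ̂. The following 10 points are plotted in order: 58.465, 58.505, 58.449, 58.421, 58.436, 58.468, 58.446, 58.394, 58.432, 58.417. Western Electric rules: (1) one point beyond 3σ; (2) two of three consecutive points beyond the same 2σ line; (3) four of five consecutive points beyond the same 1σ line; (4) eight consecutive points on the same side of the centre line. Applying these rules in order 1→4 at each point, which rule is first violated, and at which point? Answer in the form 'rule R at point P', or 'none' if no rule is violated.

none

Zone of each point (C = within 1σ̂, B = 1σ̂–2σ̂, A = 2σ̂–3σ̂, * = beyond 3σ̂; sign = side of CL): 1:+C, 2:+B, 3:+C, 4:-C, 5:-C, 6:+C, 7:+C, 8:-B, 9:-C, 10:-C
No rule fires across all 10 points.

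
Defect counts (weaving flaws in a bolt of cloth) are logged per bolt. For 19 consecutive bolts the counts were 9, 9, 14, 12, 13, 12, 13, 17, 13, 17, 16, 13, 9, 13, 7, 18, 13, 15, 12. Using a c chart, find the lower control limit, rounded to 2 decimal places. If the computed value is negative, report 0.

2.12

c̄ = (9 + 9 + 14 + 12 + 13 + 12 + 13 + 17 + 13 + 17 + 16 + 13 + 9 + 13 + 7 + 18 + 13 + 15 + 12) / 19 = 245 / 19 = 12.8947
LCL = c̄ − 3√c̄ = 12.8947 − 3 × 3.5909 = 2.1220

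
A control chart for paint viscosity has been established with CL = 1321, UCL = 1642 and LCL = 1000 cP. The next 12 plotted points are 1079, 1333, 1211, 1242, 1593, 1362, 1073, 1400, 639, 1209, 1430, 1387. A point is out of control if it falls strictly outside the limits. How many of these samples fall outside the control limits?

Compare each point to [1000, 1642]: sample 9 = 639 < LCL.

1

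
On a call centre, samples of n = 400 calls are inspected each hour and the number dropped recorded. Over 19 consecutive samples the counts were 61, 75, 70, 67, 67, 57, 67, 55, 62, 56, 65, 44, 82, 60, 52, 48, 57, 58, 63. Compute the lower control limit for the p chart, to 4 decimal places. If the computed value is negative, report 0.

p̄ = Σdᵢ / (k·n) = 1166 / (19 × 400) = 0.15342
LCL = p̄ − 3·√(p̄(1−p̄)/n) = 0.15342 − 3 × 0.01802 = 0.09936

0.0994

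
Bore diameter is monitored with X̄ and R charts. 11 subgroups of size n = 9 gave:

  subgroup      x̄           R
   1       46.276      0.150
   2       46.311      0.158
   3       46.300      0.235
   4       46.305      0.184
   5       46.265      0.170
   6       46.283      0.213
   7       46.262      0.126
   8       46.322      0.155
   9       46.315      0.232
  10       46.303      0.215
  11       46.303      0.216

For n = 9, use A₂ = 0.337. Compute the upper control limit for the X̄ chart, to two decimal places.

X̄̄ = (46.276 + 46.311 + 46.300 + 46.305 + 46.265 + 46.283 + 46.262 + 46.322 + 46.315 + 46.303 + 46.303) / 11 = 509.2450 / 11 = 46.2950
R̄ = (0.150 + 0.158 + 0.235 + 0.184 + 0.170 + 0.213 + 0.126 + 0.155 + 0.232 + 0.215 + 0.216) / 11 = 2.0540 / 11 = 0.1867
UCL = X̄̄ + A₂·R̄ = 46.2950 + 0.337 × 0.1867 = 46.3579

46.36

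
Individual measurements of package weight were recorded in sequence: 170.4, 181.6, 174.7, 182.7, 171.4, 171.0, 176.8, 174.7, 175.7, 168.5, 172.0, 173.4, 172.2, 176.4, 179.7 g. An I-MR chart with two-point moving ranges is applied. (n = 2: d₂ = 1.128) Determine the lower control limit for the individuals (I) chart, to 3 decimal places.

X̄ = (170.4 + 181.6 + 174.7 + 182.7 + 171.4 + 171.0 + 176.8 + 174.7 + 175.7 + 168.5 + 172.0 + 173.4 + 172.2 + 176.4 + 179.7) / 15 = 174.7467
Moving ranges: 11.2, 6.9, 8.0, 11.3, 0.4, 5.8, 2.1, 1.0, 7.2, 3.5, 1.4, 1.2, 4.2, 3.3; M̄R̄ = 67.5000 / 14 = 4.8214
LCL = X̄ − 3·M̄R̄/d₂ = 174.7467 − 3 × 4.8214 / 1.128 = 161.9237

161.924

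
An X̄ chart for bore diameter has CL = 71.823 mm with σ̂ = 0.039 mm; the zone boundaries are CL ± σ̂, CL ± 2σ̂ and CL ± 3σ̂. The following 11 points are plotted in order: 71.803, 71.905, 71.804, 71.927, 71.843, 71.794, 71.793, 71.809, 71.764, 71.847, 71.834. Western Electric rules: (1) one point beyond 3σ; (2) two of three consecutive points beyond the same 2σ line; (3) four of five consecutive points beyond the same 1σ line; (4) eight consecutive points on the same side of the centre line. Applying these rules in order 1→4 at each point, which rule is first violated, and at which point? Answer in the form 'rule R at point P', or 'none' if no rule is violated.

rule 2 at point 4

Zone of each point (C = within 1σ̂, B = 1σ̂–2σ̂, A = 2σ̂–3σ̂, * = beyond 3σ̂; sign = side of CL): 1:-C, 2:+A, 3:-C, 4:+A, 5:+C, 6:-C, 7:-C, 8:-C, 9:-B, 10:+C, 11:+C
Rule 2 (two of three consecutive points beyond the same 2σ limit) is satisfied at point 4.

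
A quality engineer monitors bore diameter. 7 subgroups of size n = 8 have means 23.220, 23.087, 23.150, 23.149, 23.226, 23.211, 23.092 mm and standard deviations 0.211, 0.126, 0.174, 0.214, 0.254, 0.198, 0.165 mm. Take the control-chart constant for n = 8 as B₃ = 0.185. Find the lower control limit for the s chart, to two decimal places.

0.04

s̄ = (0.211 + 0.126 + 0.174 + 0.214 + 0.254 + 0.198 + 0.165) / 7 = 0.1917
LCL_s = B₃·s̄ = 0.185 × 0.1917 = 0.0355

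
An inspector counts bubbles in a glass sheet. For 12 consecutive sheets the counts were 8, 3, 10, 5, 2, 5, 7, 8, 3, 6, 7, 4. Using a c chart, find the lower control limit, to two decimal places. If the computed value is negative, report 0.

c̄ = (8 + 3 + 10 + 5 + 2 + 5 + 7 + 8 + 3 + 6 + 7 + 4) / 12 = 68 / 12 = 5.6667
LCL = c̄ − 3√c̄ = 5.6667 − 3 × 2.3805 = -1.4748 → 0 (cannot be negative)

0.00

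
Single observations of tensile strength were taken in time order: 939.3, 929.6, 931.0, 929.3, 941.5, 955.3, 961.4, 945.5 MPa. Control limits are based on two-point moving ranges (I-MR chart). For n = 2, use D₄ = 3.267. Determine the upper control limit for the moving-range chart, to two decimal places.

28.38

Moving ranges: 9.7, 1.4, 1.7, 12.2, 13.8, 6.1, 15.9; M̄R̄ = 60.8000 / 7 = 8.6857
UCL_MR = D₄·M̄R̄ = 3.267 × 8.6857 = 28.3762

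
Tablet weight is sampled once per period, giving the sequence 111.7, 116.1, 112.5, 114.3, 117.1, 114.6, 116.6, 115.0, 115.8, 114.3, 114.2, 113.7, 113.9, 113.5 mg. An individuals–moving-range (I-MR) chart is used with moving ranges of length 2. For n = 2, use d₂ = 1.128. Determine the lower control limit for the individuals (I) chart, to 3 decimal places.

X̄ = (111.7 + 116.1 + 112.5 + 114.3 + 117.1 + 114.6 + 116.6 + 115.0 + 115.8 + 114.3 + 114.2 + 113.7 + 113.9 + 113.5) / 14 = 114.5214
Moving ranges: 4.4, 3.6, 1.8, 2.8, 2.5, 2.0, 1.6, 0.8, 1.5, 0.1, 0.5, 0.2, 0.4; M̄R̄ = 22.2000 / 13 = 1.7077
LCL = X̄ − 3·M̄R̄/d₂ = 114.5214 − 3 × 1.7077 / 1.128 = 109.9797

109.980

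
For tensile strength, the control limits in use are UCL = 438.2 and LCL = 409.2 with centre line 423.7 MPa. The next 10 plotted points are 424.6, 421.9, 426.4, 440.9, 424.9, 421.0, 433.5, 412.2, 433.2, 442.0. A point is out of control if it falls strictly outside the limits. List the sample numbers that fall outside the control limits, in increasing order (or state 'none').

Compare each point to [409.2, 438.2]: sample 4 = 440.9 > UCL; sample 10 = 442.0 > UCL.

4, 10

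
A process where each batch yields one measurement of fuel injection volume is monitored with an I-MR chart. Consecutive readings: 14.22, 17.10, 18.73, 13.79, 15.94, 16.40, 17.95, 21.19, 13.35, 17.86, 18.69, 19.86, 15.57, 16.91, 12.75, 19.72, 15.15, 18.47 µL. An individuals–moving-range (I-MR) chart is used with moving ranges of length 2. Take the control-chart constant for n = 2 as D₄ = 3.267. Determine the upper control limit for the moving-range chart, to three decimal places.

10.733

Moving ranges: 2.88, 1.63, 4.94, 2.15, 0.46, 1.55, 3.24, 7.84, 4.51, 0.83, 1.17, 4.29, 1.34, 4.16, 6.97, 4.57, 3.32; M̄R̄ = 55.8500 / 17 = 3.2853
UCL_MR = D₄·M̄R̄ = 3.267 × 3.2853 = 10.7331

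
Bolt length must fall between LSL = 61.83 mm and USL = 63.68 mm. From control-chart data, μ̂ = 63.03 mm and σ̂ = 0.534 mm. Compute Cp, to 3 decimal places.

0.577

Cp = (USL − LSL) / (6σ̂) = (63.68 − 61.83) / (6 × 0.534) = 1.8500 / 3.2040 = 0.5774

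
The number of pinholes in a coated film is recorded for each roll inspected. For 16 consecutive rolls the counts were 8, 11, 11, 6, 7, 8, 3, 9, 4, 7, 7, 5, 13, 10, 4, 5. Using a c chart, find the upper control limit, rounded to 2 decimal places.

15.52

c̄ = (8 + 11 + 11 + 6 + 7 + 8 + 3 + 9 + 4 + 7 + 7 + 5 + 13 + 10 + 4 + 5) / 16 = 118 / 16 = 7.3750
UCL = c̄ + 3√c̄ = 7.3750 + 3 × √7.3750 = 7.3750 + 3 × 2.7157 = 15.5221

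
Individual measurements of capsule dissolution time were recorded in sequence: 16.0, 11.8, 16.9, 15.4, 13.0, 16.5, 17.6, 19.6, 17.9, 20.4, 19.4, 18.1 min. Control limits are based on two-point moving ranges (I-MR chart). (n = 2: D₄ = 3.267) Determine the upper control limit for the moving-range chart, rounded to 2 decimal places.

7.81

Moving ranges: 4.2, 5.1, 1.5, 2.4, 3.5, 1.1, 2.0, 1.7, 2.5, 1.0, 1.3; M̄R̄ = 26.3000 / 11 = 2.3909
UCL_MR = D₄·M̄R̄ = 3.267 × 2.3909 = 7.8111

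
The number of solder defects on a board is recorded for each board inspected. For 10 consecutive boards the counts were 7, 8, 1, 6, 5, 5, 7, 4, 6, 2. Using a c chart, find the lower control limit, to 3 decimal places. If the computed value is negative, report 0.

0.000

c̄ = (7 + 8 + 1 + 6 + 5 + 5 + 7 + 4 + 6 + 2) / 10 = 51 / 10 = 5.1000
LCL = c̄ − 3√c̄ = 5.1000 − 3 × 2.2583 = -1.6750 → 0 (cannot be negative)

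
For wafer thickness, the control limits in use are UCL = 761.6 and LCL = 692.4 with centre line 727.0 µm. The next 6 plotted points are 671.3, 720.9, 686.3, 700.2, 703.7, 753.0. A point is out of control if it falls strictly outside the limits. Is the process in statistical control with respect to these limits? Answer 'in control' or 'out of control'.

Compare each point to [692.4, 761.6]: sample 1 = 671.3 < LCL; sample 3 = 686.3 < LCL.

out of control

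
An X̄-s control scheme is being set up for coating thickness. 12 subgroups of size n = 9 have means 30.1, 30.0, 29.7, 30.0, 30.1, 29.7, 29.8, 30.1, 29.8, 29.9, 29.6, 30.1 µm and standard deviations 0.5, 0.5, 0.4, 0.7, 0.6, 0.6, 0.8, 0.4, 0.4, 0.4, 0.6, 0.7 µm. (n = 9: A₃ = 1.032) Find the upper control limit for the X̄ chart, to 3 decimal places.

X̄̄ = (30.1 + 30.0 + 29.7 + 30.0 + 30.1 + 29.7 + 29.8 + 30.1 + 29.8 + 29.9 + 29.6 + 30.1) / 12 = 29.9083
s̄ = (0.5 + 0.5 + 0.4 + 0.7 + 0.6 + 0.6 + 0.8 + 0.4 + 0.4 + 0.4 + 0.6 + 0.7) / 12 = 0.5500
UCL = X̄̄ + A₃·s̄ = 29.9083 + 1.032 × 0.5500 = 30.4759

30.476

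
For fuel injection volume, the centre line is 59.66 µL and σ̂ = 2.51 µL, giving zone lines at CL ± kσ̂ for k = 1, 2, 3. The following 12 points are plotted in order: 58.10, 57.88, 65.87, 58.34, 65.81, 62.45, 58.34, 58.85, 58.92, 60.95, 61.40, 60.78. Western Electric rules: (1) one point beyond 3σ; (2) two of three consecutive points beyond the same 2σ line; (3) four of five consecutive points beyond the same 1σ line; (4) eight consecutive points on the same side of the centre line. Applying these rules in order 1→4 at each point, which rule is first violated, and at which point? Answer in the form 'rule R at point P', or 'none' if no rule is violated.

rule 2 at point 5

Zone of each point (C = within 1σ̂, B = 1σ̂–2σ̂, A = 2σ̂–3σ̂, * = beyond 3σ̂; sign = side of CL): 1:-C, 2:-C, 3:+A, 4:-C, 5:+A, 6:+B, 7:-C, 8:-C, 9:-C, 10:+C, 11:+C, 12:+C
Rule 2 (two of three consecutive points beyond the same 2σ limit) is satisfied at point 5.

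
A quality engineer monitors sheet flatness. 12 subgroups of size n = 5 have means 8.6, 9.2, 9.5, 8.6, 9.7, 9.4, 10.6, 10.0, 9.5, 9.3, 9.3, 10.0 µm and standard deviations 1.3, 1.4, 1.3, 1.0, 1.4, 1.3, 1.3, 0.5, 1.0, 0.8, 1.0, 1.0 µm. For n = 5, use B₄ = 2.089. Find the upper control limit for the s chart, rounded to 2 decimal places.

2.32

s̄ = (1.3 + 1.4 + 1.3 + 1.0 + 1.4 + 1.3 + 1.3 + 0.5 + 1.0 + 0.8 + 1.0 + 1.0) / 12 = 1.1083
UCL_s = B₄·s̄ = 2.089 × 1.1083 = 2.3153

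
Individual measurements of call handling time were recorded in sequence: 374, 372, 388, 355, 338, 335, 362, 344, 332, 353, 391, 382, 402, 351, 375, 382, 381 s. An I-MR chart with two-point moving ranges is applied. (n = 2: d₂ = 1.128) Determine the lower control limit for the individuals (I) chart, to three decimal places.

316.005

X̄ = (374 + 372 + 388 + 355 + 338 + 335 + 362 + 344 + 332 + 353 + 391 + 382 + 402 + 351 + 375 + 382 + 381) / 17 = 365.7059
Moving ranges: 2, 16, 33, 17, 3, 27, 18, 12, 21, 38, 9, 20, 51, 24, 7, 1; M̄R̄ = 299.0000 / 16 = 18.6875
LCL = X̄ − 3·M̄R̄/d₂ = 365.7059 − 3 × 18.6875 / 1.128 = 316.0051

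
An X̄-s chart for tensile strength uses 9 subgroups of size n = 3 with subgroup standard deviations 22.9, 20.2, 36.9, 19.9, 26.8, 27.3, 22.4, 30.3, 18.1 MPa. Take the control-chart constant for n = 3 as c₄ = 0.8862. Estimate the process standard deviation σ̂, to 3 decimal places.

28.185

s̄ = (22.9 + 20.2 + 36.9 + 19.9 + 26.8 + 27.3 + 22.4 + 30.3 + 18.1) / 9 = 24.9778
σ̂ = s̄ / c₄ = 24.9778 / 0.8862 = 28.1853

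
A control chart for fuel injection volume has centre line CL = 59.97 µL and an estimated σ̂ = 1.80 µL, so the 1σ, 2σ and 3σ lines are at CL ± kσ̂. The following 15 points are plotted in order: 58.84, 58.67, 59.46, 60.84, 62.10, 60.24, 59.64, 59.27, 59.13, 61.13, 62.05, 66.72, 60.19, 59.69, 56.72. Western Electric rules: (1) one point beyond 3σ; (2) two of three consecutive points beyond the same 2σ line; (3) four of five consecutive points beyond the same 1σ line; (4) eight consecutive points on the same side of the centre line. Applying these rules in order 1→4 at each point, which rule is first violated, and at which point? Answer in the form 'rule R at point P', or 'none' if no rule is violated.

Zone of each point (C = within 1σ̂, B = 1σ̂–2σ̂, A = 2σ̂–3σ̂, * = beyond 3σ̂; sign = side of CL): 1:-C, 2:-C, 3:-C, 4:+C, 5:+B, 6:+C, 7:-C, 8:-C, 9:-C, 10:+C, 11:+B, 12:+*, 13:+C, 14:-C, 15:-B
Rule 1 (one point beyond the 3σ limits) is satisfied at point 12.

rule 1 at point 12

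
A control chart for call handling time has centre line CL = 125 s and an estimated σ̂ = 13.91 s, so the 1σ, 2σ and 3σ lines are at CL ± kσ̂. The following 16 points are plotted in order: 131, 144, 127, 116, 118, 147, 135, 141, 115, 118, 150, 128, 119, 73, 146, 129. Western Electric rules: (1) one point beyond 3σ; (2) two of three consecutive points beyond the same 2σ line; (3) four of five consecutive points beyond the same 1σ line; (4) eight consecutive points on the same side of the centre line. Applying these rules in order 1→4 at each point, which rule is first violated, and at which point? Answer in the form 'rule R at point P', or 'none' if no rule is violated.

rule 1 at point 14

Zone of each point (C = within 1σ̂, B = 1σ̂–2σ̂, A = 2σ̂–3σ̂, * = beyond 3σ̂; sign = side of CL): 1:+C, 2:+B, 3:+C, 4:-C, 5:-C, 6:+B, 7:+C, 8:+B, 9:-C, 10:-C, 11:+B, 12:+C, 13:-C, 14:-*, 15:+B, 16:+C
Rule 1 (one point beyond the 3σ limits) is satisfied at point 14.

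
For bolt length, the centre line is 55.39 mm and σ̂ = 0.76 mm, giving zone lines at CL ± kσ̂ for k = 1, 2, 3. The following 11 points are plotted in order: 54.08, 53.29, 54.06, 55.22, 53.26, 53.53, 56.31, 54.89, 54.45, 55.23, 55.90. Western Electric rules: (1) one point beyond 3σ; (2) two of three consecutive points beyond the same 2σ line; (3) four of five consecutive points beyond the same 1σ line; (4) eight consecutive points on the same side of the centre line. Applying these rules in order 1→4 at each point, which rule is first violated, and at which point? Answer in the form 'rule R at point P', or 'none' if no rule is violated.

Zone of each point (C = within 1σ̂, B = 1σ̂–2σ̂, A = 2σ̂–3σ̂, * = beyond 3σ̂; sign = side of CL): 1:-B, 2:-A, 3:-B, 4:-C, 5:-A, 6:-A, 7:+B, 8:-C, 9:-B, 10:-C, 11:+C
Rule 3 (four of five consecutive points beyond the same 1σ limit) is satisfied at point 5.

rule 3 at point 5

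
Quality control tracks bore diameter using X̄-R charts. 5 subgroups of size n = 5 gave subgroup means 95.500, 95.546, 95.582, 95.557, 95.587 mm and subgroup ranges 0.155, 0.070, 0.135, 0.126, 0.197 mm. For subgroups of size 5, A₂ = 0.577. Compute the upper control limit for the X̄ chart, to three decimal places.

95.633

X̄̄ = (95.500 + 95.546 + 95.582 + 95.557 + 95.587) / 5 = 477.7720 / 5 = 95.5544
R̄ = (0.155 + 0.070 + 0.135 + 0.126 + 0.197) / 5 = 0.6830 / 5 = 0.1366
UCL = X̄̄ + A₂·R̄ = 95.5544 + 0.577 × 0.1366 = 95.6332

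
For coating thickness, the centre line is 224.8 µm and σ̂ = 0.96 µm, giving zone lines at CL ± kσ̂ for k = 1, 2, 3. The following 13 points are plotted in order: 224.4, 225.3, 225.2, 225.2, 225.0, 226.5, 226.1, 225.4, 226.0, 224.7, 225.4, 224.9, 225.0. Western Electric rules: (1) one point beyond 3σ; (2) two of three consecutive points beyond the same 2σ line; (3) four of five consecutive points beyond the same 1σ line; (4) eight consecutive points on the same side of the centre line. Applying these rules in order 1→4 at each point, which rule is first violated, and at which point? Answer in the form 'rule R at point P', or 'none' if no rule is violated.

rule 4 at point 9

Zone of each point (C = within 1σ̂, B = 1σ̂–2σ̂, A = 2σ̂–3σ̂, * = beyond 3σ̂; sign = side of CL): 1:-C, 2:+C, 3:+C, 4:+C, 5:+C, 6:+B, 7:+B, 8:+C, 9:+B, 10:-C, 11:+C, 12:+C, 13:+C
Rule 4 (eight consecutive points on the same side of the centre line) is satisfied at point 9.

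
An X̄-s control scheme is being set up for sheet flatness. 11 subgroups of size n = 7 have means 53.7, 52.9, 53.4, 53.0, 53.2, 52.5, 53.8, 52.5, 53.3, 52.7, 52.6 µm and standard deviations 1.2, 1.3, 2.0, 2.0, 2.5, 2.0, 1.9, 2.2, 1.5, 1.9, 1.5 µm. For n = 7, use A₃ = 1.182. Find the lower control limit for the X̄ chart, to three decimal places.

50.905

X̄̄ = (53.7 + 52.9 + 53.4 + 53.0 + 53.2 + 52.5 + 53.8 + 52.5 + 53.3 + 52.7 + 52.6) / 11 = 53.0545
s̄ = (1.2 + 1.3 + 2.0 + 2.0 + 2.5 + 2.0 + 1.9 + 2.2 + 1.5 + 1.9 + 1.5) / 11 = 1.8182
LCL = X̄̄ − A₃·s̄ = 53.0545 − 1.182 × 1.8182 = 50.9055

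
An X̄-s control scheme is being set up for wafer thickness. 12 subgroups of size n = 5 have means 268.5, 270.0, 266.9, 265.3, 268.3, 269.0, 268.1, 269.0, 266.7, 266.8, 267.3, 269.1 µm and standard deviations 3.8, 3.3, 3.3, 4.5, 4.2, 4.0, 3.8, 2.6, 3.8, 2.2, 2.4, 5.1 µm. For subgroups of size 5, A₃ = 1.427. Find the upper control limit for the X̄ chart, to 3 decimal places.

X̄̄ = (268.5 + 270.0 + 266.9 + 265.3 + 268.3 + 269.0 + 268.1 + 269.0 + 266.7 + 266.8 + 267.3 + 269.1) / 12 = 267.9167
s̄ = (3.8 + 3.3 + 3.3 + 4.5 + 4.2 + 4.0 + 3.8 + 2.6 + 3.8 + 2.2 + 2.4 + 5.1) / 12 = 3.5833
UCL = X̄̄ + A₃·s̄ = 267.9167 + 1.427 × 3.5833 = 273.0301

273.030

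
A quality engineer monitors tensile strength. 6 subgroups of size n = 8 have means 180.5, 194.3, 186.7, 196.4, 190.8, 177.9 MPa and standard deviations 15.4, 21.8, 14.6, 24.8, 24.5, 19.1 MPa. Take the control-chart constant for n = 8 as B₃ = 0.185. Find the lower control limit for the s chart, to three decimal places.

3.706

s̄ = (15.4 + 21.8 + 14.6 + 24.8 + 24.5 + 19.1) / 6 = 20.0333
LCL_s = B₃·s̄ = 0.185 × 20.0333 = 3.7062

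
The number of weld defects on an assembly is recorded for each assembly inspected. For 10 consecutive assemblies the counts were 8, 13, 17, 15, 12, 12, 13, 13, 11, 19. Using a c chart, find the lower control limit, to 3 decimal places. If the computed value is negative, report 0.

2.359

c̄ = (8 + 13 + 17 + 15 + 12 + 12 + 13 + 13 + 11 + 19) / 10 = 133 / 10 = 13.3000
LCL = c̄ − 3√c̄ = 13.3000 − 3 × 3.6469 = 2.3593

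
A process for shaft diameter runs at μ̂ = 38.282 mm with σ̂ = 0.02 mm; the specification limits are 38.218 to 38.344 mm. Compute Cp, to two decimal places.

Cp = (USL − LSL) / (6σ̂) = (38.344 − 38.218) / (6 × 0.02) = 0.1260 / 0.1200 = 1.0500

1.05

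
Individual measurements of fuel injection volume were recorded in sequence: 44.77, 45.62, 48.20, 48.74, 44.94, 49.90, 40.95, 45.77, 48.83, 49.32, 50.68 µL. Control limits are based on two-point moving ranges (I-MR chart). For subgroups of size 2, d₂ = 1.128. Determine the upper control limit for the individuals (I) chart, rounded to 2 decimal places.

X̄ = (44.77 + 45.62 + 48.20 + 48.74 + 44.94 + 49.90 + 40.95 + 45.77 + 48.83 + 49.32 + 50.68) / 11 = 47.0655
Moving ranges: 0.85, 2.58, 0.54, 3.80, 4.96, 8.95, 4.82, 3.06, 0.49, 1.36; M̄R̄ = 31.4100 / 10 = 3.1410
UCL = X̄ + 3·M̄R̄/d₂ = 47.0655 + 3 × 3.1410 / 1.128 = 55.4192

55.42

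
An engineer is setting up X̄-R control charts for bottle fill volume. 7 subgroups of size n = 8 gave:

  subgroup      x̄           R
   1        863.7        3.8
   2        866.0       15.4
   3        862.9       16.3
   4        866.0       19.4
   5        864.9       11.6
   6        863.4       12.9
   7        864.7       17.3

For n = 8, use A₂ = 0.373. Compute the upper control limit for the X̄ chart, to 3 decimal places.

869.667

X̄̄ = (863.7 + 866.0 + 862.9 + 866.0 + 864.9 + 863.4 + 864.7) / 7 = 6051.6000 / 7 = 864.5143
R̄ = (3.8 + 15.4 + 16.3 + 19.4 + 11.6 + 12.9 + 17.3) / 7 = 96.7000 / 7 = 13.8143
UCL = X̄̄ + A₂·R̄ = 864.5143 + 0.373 × 13.8143 = 869.6670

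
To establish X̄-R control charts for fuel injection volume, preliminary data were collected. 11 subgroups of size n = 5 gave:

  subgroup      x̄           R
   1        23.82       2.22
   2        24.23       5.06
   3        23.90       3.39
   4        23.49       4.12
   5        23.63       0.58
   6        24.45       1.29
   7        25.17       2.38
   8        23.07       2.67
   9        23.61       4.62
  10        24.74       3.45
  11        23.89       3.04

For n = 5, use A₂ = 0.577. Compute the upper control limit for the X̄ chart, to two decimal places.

X̄̄ = (23.82 + 24.23 + 23.90 + 23.49 + 23.63 + 24.45 + 25.17 + 23.07 + 23.61 + 24.74 + 23.89) / 11 = 264.0000 / 11 = 24.0000
R̄ = (2.22 + 5.06 + 3.39 + 4.12 + 0.58 + 1.29 + 2.38 + 2.67 + 4.62 + 3.45 + 3.04) / 11 = 32.8200 / 11 = 2.9836
UCL = X̄̄ + A₂·R̄ = 24.0000 + 0.577 × 2.9836 = 25.7216

25.72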